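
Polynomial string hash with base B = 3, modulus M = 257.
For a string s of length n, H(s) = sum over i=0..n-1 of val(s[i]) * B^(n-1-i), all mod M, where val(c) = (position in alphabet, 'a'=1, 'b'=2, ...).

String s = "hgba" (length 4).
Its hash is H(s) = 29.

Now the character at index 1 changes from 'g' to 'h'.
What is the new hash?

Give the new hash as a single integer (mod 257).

val('g') = 7, val('h') = 8
Position k = 1, exponent = n-1-k = 2
B^2 mod M = 3^2 mod 257 = 9
Delta = (8 - 7) * 9 mod 257 = 9
New hash = (29 + 9) mod 257 = 38

Answer: 38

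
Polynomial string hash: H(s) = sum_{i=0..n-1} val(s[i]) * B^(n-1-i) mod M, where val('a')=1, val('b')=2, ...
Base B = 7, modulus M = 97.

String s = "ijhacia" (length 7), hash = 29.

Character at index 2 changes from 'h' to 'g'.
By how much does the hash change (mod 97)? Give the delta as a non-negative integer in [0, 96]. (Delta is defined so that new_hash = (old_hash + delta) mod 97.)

Delta formula: (val(new) - val(old)) * B^(n-1-k) mod M
  val('g') - val('h') = 7 - 8 = -1
  B^(n-1-k) = 7^4 mod 97 = 73
  Delta = -1 * 73 mod 97 = 24

Answer: 24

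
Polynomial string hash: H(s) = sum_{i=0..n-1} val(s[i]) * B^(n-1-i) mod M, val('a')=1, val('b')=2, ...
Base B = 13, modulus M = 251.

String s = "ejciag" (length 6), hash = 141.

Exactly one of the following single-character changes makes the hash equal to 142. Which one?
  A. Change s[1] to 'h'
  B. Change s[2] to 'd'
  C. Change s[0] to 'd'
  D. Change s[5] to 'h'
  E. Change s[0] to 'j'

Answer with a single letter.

Option A: s[1]='j'->'h', delta=(8-10)*13^4 mod 251 = 106, hash=141+106 mod 251 = 247
Option B: s[2]='c'->'d', delta=(4-3)*13^3 mod 251 = 189, hash=141+189 mod 251 = 79
Option C: s[0]='e'->'d', delta=(4-5)*13^5 mod 251 = 187, hash=141+187 mod 251 = 77
Option D: s[5]='g'->'h', delta=(8-7)*13^0 mod 251 = 1, hash=141+1 mod 251 = 142 <-- target
Option E: s[0]='e'->'j', delta=(10-5)*13^5 mod 251 = 69, hash=141+69 mod 251 = 210

Answer: D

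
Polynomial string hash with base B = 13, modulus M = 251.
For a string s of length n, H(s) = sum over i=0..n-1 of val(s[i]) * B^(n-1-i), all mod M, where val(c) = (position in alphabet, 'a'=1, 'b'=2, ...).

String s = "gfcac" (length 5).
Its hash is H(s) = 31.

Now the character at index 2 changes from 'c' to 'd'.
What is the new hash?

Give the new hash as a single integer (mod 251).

val('c') = 3, val('d') = 4
Position k = 2, exponent = n-1-k = 2
B^2 mod M = 13^2 mod 251 = 169
Delta = (4 - 3) * 169 mod 251 = 169
New hash = (31 + 169) mod 251 = 200

Answer: 200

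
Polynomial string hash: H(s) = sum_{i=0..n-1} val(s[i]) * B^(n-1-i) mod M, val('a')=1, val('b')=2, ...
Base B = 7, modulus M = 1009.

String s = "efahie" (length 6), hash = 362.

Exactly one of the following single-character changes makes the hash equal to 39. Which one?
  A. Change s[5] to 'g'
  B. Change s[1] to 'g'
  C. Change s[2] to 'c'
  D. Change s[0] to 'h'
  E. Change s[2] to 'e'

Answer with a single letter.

Option A: s[5]='e'->'g', delta=(7-5)*7^0 mod 1009 = 2, hash=362+2 mod 1009 = 364
Option B: s[1]='f'->'g', delta=(7-6)*7^4 mod 1009 = 383, hash=362+383 mod 1009 = 745
Option C: s[2]='a'->'c', delta=(3-1)*7^3 mod 1009 = 686, hash=362+686 mod 1009 = 39 <-- target
Option D: s[0]='e'->'h', delta=(8-5)*7^5 mod 1009 = 980, hash=362+980 mod 1009 = 333
Option E: s[2]='a'->'e', delta=(5-1)*7^3 mod 1009 = 363, hash=362+363 mod 1009 = 725

Answer: C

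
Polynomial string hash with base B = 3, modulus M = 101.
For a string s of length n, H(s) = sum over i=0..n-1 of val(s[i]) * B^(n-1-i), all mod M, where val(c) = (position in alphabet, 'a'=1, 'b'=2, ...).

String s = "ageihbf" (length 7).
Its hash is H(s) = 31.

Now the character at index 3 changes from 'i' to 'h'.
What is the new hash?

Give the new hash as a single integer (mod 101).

val('i') = 9, val('h') = 8
Position k = 3, exponent = n-1-k = 3
B^3 mod M = 3^3 mod 101 = 27
Delta = (8 - 9) * 27 mod 101 = 74
New hash = (31 + 74) mod 101 = 4

Answer: 4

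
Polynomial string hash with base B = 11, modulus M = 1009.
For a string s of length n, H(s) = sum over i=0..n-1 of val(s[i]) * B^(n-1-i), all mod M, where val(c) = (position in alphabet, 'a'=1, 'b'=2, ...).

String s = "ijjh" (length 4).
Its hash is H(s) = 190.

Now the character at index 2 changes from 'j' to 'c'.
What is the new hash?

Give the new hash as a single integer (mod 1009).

Answer: 113

Derivation:
val('j') = 10, val('c') = 3
Position k = 2, exponent = n-1-k = 1
B^1 mod M = 11^1 mod 1009 = 11
Delta = (3 - 10) * 11 mod 1009 = 932
New hash = (190 + 932) mod 1009 = 113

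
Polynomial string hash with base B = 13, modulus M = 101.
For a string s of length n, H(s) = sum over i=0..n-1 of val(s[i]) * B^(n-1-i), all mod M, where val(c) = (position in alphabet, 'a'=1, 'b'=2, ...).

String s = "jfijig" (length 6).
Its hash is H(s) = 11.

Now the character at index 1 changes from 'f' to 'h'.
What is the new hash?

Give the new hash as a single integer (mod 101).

val('f') = 6, val('h') = 8
Position k = 1, exponent = n-1-k = 4
B^4 mod M = 13^4 mod 101 = 79
Delta = (8 - 6) * 79 mod 101 = 57
New hash = (11 + 57) mod 101 = 68

Answer: 68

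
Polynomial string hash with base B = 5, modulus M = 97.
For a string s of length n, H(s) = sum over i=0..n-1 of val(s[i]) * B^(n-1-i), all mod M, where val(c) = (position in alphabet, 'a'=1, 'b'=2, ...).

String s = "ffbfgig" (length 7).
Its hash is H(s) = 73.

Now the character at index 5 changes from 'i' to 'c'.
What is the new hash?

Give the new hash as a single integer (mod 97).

val('i') = 9, val('c') = 3
Position k = 5, exponent = n-1-k = 1
B^1 mod M = 5^1 mod 97 = 5
Delta = (3 - 9) * 5 mod 97 = 67
New hash = (73 + 67) mod 97 = 43

Answer: 43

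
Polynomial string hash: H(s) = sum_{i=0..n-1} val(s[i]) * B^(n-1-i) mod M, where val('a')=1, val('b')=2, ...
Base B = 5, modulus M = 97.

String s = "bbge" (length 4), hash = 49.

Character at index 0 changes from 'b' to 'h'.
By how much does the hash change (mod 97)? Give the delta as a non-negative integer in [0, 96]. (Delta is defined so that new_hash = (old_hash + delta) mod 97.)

Delta formula: (val(new) - val(old)) * B^(n-1-k) mod M
  val('h') - val('b') = 8 - 2 = 6
  B^(n-1-k) = 5^3 mod 97 = 28
  Delta = 6 * 28 mod 97 = 71

Answer: 71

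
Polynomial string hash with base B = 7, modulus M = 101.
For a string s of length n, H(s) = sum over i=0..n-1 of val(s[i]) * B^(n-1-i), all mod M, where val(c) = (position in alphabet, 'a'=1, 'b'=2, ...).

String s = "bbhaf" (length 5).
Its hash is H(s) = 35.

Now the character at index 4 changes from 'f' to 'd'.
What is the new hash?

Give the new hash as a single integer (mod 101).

Answer: 33

Derivation:
val('f') = 6, val('d') = 4
Position k = 4, exponent = n-1-k = 0
B^0 mod M = 7^0 mod 101 = 1
Delta = (4 - 6) * 1 mod 101 = 99
New hash = (35 + 99) mod 101 = 33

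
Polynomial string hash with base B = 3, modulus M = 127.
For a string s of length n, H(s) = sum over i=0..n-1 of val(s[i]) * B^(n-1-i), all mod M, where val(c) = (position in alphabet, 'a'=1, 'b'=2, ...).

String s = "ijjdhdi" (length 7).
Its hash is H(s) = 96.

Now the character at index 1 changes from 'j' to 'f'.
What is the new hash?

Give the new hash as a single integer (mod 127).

Answer: 13

Derivation:
val('j') = 10, val('f') = 6
Position k = 1, exponent = n-1-k = 5
B^5 mod M = 3^5 mod 127 = 116
Delta = (6 - 10) * 116 mod 127 = 44
New hash = (96 + 44) mod 127 = 13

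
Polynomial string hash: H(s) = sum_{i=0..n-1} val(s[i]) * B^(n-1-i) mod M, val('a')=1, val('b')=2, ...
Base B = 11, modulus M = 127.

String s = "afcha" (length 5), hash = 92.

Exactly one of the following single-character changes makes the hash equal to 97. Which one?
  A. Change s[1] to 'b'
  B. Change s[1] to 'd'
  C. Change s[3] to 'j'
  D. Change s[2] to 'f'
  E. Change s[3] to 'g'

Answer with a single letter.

Option A: s[1]='f'->'b', delta=(2-6)*11^3 mod 127 = 10, hash=92+10 mod 127 = 102
Option B: s[1]='f'->'d', delta=(4-6)*11^3 mod 127 = 5, hash=92+5 mod 127 = 97 <-- target
Option C: s[3]='h'->'j', delta=(10-8)*11^1 mod 127 = 22, hash=92+22 mod 127 = 114
Option D: s[2]='c'->'f', delta=(6-3)*11^2 mod 127 = 109, hash=92+109 mod 127 = 74
Option E: s[3]='h'->'g', delta=(7-8)*11^1 mod 127 = 116, hash=92+116 mod 127 = 81

Answer: B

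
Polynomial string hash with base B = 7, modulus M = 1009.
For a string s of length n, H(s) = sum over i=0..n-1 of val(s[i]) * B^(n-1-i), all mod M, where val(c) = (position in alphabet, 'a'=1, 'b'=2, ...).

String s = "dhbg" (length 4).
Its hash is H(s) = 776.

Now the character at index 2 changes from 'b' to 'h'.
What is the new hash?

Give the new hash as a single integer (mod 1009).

Answer: 818

Derivation:
val('b') = 2, val('h') = 8
Position k = 2, exponent = n-1-k = 1
B^1 mod M = 7^1 mod 1009 = 7
Delta = (8 - 2) * 7 mod 1009 = 42
New hash = (776 + 42) mod 1009 = 818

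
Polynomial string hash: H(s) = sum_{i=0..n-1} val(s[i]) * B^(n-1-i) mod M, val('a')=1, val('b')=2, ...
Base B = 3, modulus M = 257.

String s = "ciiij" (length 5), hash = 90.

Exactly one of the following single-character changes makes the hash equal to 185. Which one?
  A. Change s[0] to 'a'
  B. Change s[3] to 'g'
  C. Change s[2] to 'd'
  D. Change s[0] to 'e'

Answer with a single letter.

Answer: A

Derivation:
Option A: s[0]='c'->'a', delta=(1-3)*3^4 mod 257 = 95, hash=90+95 mod 257 = 185 <-- target
Option B: s[3]='i'->'g', delta=(7-9)*3^1 mod 257 = 251, hash=90+251 mod 257 = 84
Option C: s[2]='i'->'d', delta=(4-9)*3^2 mod 257 = 212, hash=90+212 mod 257 = 45
Option D: s[0]='c'->'e', delta=(5-3)*3^4 mod 257 = 162, hash=90+162 mod 257 = 252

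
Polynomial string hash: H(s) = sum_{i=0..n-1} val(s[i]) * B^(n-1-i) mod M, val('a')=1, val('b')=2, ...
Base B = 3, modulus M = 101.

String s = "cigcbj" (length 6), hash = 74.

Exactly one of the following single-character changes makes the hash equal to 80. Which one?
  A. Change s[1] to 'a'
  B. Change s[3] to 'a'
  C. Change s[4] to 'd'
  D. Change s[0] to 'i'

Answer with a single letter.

Answer: C

Derivation:
Option A: s[1]='i'->'a', delta=(1-9)*3^4 mod 101 = 59, hash=74+59 mod 101 = 32
Option B: s[3]='c'->'a', delta=(1-3)*3^2 mod 101 = 83, hash=74+83 mod 101 = 56
Option C: s[4]='b'->'d', delta=(4-2)*3^1 mod 101 = 6, hash=74+6 mod 101 = 80 <-- target
Option D: s[0]='c'->'i', delta=(9-3)*3^5 mod 101 = 44, hash=74+44 mod 101 = 17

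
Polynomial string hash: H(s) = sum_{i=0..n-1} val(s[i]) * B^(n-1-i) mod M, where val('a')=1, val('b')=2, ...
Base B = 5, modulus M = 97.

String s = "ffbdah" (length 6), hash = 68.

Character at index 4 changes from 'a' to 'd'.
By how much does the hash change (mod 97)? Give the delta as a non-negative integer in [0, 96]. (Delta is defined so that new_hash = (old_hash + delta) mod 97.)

Delta formula: (val(new) - val(old)) * B^(n-1-k) mod M
  val('d') - val('a') = 4 - 1 = 3
  B^(n-1-k) = 5^1 mod 97 = 5
  Delta = 3 * 5 mod 97 = 15

Answer: 15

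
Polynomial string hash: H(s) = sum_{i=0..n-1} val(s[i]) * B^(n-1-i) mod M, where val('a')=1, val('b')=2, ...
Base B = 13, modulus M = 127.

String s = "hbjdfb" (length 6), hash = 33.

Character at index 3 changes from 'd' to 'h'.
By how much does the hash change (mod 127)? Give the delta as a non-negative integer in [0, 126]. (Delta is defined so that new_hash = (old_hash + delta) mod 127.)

Answer: 41

Derivation:
Delta formula: (val(new) - val(old)) * B^(n-1-k) mod M
  val('h') - val('d') = 8 - 4 = 4
  B^(n-1-k) = 13^2 mod 127 = 42
  Delta = 4 * 42 mod 127 = 41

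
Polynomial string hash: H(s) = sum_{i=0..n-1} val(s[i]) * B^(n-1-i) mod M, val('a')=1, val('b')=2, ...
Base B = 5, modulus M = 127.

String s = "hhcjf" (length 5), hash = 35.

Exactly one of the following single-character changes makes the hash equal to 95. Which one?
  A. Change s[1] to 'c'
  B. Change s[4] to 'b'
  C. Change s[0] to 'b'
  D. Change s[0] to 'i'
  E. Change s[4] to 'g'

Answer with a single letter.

Answer: C

Derivation:
Option A: s[1]='h'->'c', delta=(3-8)*5^3 mod 127 = 10, hash=35+10 mod 127 = 45
Option B: s[4]='f'->'b', delta=(2-6)*5^0 mod 127 = 123, hash=35+123 mod 127 = 31
Option C: s[0]='h'->'b', delta=(2-8)*5^4 mod 127 = 60, hash=35+60 mod 127 = 95 <-- target
Option D: s[0]='h'->'i', delta=(9-8)*5^4 mod 127 = 117, hash=35+117 mod 127 = 25
Option E: s[4]='f'->'g', delta=(7-6)*5^0 mod 127 = 1, hash=35+1 mod 127 = 36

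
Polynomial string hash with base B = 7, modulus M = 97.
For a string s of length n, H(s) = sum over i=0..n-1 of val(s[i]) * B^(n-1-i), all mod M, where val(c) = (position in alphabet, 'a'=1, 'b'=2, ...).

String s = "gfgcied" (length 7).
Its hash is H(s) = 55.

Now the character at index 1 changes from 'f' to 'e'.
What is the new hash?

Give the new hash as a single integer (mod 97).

val('f') = 6, val('e') = 5
Position k = 1, exponent = n-1-k = 5
B^5 mod M = 7^5 mod 97 = 26
Delta = (5 - 6) * 26 mod 97 = 71
New hash = (55 + 71) mod 97 = 29

Answer: 29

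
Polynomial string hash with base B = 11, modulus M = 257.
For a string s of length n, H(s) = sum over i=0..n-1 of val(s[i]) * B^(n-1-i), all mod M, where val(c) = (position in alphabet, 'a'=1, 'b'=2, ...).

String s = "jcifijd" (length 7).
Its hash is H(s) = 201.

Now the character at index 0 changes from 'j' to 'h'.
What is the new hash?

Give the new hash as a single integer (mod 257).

Answer: 81

Derivation:
val('j') = 10, val('h') = 8
Position k = 0, exponent = n-1-k = 6
B^6 mod M = 11^6 mod 257 = 60
Delta = (8 - 10) * 60 mod 257 = 137
New hash = (201 + 137) mod 257 = 81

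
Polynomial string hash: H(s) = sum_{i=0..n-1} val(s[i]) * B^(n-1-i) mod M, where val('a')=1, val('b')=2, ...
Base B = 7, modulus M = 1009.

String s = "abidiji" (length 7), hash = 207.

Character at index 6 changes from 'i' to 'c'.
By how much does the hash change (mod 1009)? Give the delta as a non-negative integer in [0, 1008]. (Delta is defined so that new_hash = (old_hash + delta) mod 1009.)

Delta formula: (val(new) - val(old)) * B^(n-1-k) mod M
  val('c') - val('i') = 3 - 9 = -6
  B^(n-1-k) = 7^0 mod 1009 = 1
  Delta = -6 * 1 mod 1009 = 1003

Answer: 1003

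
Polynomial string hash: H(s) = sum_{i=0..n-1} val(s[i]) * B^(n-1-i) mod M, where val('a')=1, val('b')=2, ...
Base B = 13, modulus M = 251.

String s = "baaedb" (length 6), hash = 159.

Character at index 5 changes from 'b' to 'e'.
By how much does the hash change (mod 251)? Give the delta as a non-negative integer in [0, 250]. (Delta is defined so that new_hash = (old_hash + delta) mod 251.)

Delta formula: (val(new) - val(old)) * B^(n-1-k) mod M
  val('e') - val('b') = 5 - 2 = 3
  B^(n-1-k) = 13^0 mod 251 = 1
  Delta = 3 * 1 mod 251 = 3

Answer: 3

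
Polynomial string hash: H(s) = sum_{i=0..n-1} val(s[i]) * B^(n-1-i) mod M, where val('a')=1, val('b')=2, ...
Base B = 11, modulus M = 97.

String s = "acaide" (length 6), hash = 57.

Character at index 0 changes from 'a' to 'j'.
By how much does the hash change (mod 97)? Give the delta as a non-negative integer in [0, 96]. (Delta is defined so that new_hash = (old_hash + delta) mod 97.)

Answer: 85

Derivation:
Delta formula: (val(new) - val(old)) * B^(n-1-k) mod M
  val('j') - val('a') = 10 - 1 = 9
  B^(n-1-k) = 11^5 mod 97 = 31
  Delta = 9 * 31 mod 97 = 85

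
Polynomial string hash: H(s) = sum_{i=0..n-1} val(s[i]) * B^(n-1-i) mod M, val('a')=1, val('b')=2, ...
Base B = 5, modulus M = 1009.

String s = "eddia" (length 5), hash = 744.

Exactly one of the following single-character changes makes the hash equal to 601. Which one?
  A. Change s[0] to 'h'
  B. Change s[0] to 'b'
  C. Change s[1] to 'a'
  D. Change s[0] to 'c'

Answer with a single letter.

Option A: s[0]='e'->'h', delta=(8-5)*5^4 mod 1009 = 866, hash=744+866 mod 1009 = 601 <-- target
Option B: s[0]='e'->'b', delta=(2-5)*5^4 mod 1009 = 143, hash=744+143 mod 1009 = 887
Option C: s[1]='d'->'a', delta=(1-4)*5^3 mod 1009 = 634, hash=744+634 mod 1009 = 369
Option D: s[0]='e'->'c', delta=(3-5)*5^4 mod 1009 = 768, hash=744+768 mod 1009 = 503

Answer: A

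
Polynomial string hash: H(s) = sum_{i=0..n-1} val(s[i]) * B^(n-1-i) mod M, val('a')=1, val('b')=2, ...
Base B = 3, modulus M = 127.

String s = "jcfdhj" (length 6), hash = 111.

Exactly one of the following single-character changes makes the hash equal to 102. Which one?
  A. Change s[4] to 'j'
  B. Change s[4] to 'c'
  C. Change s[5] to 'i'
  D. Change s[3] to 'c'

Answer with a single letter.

Answer: D

Derivation:
Option A: s[4]='h'->'j', delta=(10-8)*3^1 mod 127 = 6, hash=111+6 mod 127 = 117
Option B: s[4]='h'->'c', delta=(3-8)*3^1 mod 127 = 112, hash=111+112 mod 127 = 96
Option C: s[5]='j'->'i', delta=(9-10)*3^0 mod 127 = 126, hash=111+126 mod 127 = 110
Option D: s[3]='d'->'c', delta=(3-4)*3^2 mod 127 = 118, hash=111+118 mod 127 = 102 <-- target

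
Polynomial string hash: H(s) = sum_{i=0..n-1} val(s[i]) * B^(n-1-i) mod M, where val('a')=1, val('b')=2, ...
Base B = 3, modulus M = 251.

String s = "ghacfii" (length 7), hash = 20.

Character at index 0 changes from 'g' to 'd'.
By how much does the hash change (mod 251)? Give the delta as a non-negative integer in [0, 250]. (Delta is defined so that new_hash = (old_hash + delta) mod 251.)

Answer: 72

Derivation:
Delta formula: (val(new) - val(old)) * B^(n-1-k) mod M
  val('d') - val('g') = 4 - 7 = -3
  B^(n-1-k) = 3^6 mod 251 = 227
  Delta = -3 * 227 mod 251 = 72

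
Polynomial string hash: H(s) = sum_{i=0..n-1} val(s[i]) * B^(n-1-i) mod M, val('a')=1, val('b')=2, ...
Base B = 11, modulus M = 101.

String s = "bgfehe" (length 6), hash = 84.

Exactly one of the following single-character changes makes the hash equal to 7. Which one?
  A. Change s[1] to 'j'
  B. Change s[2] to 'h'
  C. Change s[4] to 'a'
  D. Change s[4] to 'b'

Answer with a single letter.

Answer: C

Derivation:
Option A: s[1]='g'->'j', delta=(10-7)*11^4 mod 101 = 89, hash=84+89 mod 101 = 72
Option B: s[2]='f'->'h', delta=(8-6)*11^3 mod 101 = 36, hash=84+36 mod 101 = 19
Option C: s[4]='h'->'a', delta=(1-8)*11^1 mod 101 = 24, hash=84+24 mod 101 = 7 <-- target
Option D: s[4]='h'->'b', delta=(2-8)*11^1 mod 101 = 35, hash=84+35 mod 101 = 18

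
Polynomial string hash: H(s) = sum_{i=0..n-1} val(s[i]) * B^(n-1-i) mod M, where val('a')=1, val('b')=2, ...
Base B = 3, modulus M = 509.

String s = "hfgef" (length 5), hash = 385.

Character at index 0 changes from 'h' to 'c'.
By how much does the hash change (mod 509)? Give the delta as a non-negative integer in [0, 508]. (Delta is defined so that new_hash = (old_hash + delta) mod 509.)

Answer: 104

Derivation:
Delta formula: (val(new) - val(old)) * B^(n-1-k) mod M
  val('c') - val('h') = 3 - 8 = -5
  B^(n-1-k) = 3^4 mod 509 = 81
  Delta = -5 * 81 mod 509 = 104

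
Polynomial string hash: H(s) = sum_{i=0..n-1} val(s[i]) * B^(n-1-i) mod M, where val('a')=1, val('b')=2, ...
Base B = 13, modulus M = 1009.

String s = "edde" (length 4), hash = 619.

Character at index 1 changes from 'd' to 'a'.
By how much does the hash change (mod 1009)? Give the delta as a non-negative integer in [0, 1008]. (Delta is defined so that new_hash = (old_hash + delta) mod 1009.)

Answer: 502

Derivation:
Delta formula: (val(new) - val(old)) * B^(n-1-k) mod M
  val('a') - val('d') = 1 - 4 = -3
  B^(n-1-k) = 13^2 mod 1009 = 169
  Delta = -3 * 169 mod 1009 = 502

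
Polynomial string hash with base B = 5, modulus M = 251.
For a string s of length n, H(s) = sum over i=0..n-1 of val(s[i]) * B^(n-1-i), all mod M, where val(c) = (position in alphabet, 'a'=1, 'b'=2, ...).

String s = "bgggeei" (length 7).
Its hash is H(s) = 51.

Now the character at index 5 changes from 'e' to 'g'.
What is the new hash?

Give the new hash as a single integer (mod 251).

val('e') = 5, val('g') = 7
Position k = 5, exponent = n-1-k = 1
B^1 mod M = 5^1 mod 251 = 5
Delta = (7 - 5) * 5 mod 251 = 10
New hash = (51 + 10) mod 251 = 61

Answer: 61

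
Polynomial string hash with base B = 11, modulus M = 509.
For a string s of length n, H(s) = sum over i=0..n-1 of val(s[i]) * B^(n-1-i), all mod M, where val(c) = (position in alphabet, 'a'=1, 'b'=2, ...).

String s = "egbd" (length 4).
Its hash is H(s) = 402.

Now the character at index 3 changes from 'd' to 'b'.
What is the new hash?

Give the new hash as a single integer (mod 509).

Answer: 400

Derivation:
val('d') = 4, val('b') = 2
Position k = 3, exponent = n-1-k = 0
B^0 mod M = 11^0 mod 509 = 1
Delta = (2 - 4) * 1 mod 509 = 507
New hash = (402 + 507) mod 509 = 400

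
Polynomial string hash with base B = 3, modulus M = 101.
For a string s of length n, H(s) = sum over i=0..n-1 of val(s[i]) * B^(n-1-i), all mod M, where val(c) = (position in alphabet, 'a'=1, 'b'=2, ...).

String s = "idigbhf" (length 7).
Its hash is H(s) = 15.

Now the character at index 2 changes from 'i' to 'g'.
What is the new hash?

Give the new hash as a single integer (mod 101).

Answer: 55

Derivation:
val('i') = 9, val('g') = 7
Position k = 2, exponent = n-1-k = 4
B^4 mod M = 3^4 mod 101 = 81
Delta = (7 - 9) * 81 mod 101 = 40
New hash = (15 + 40) mod 101 = 55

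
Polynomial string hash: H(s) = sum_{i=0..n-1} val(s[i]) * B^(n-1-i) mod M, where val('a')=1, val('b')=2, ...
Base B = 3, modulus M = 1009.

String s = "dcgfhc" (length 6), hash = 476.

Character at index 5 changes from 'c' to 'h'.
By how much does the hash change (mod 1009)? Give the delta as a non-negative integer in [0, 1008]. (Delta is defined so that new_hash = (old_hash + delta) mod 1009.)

Delta formula: (val(new) - val(old)) * B^(n-1-k) mod M
  val('h') - val('c') = 8 - 3 = 5
  B^(n-1-k) = 3^0 mod 1009 = 1
  Delta = 5 * 1 mod 1009 = 5

Answer: 5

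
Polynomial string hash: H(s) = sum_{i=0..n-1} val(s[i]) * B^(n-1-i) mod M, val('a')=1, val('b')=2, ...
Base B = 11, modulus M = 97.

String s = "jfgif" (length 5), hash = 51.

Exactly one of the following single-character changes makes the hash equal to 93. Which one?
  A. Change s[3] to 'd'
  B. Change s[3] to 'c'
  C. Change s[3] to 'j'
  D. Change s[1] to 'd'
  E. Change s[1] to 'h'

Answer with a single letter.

Answer: A

Derivation:
Option A: s[3]='i'->'d', delta=(4-9)*11^1 mod 97 = 42, hash=51+42 mod 97 = 93 <-- target
Option B: s[3]='i'->'c', delta=(3-9)*11^1 mod 97 = 31, hash=51+31 mod 97 = 82
Option C: s[3]='i'->'j', delta=(10-9)*11^1 mod 97 = 11, hash=51+11 mod 97 = 62
Option D: s[1]='f'->'d', delta=(4-6)*11^3 mod 97 = 54, hash=51+54 mod 97 = 8
Option E: s[1]='f'->'h', delta=(8-6)*11^3 mod 97 = 43, hash=51+43 mod 97 = 94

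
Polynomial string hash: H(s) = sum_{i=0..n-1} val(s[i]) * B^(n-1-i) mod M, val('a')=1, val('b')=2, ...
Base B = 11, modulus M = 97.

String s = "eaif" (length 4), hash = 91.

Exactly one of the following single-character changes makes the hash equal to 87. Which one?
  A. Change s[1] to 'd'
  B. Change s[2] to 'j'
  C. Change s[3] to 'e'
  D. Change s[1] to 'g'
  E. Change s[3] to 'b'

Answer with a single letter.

Answer: E

Derivation:
Option A: s[1]='a'->'d', delta=(4-1)*11^2 mod 97 = 72, hash=91+72 mod 97 = 66
Option B: s[2]='i'->'j', delta=(10-9)*11^1 mod 97 = 11, hash=91+11 mod 97 = 5
Option C: s[3]='f'->'e', delta=(5-6)*11^0 mod 97 = 96, hash=91+96 mod 97 = 90
Option D: s[1]='a'->'g', delta=(7-1)*11^2 mod 97 = 47, hash=91+47 mod 97 = 41
Option E: s[3]='f'->'b', delta=(2-6)*11^0 mod 97 = 93, hash=91+93 mod 97 = 87 <-- target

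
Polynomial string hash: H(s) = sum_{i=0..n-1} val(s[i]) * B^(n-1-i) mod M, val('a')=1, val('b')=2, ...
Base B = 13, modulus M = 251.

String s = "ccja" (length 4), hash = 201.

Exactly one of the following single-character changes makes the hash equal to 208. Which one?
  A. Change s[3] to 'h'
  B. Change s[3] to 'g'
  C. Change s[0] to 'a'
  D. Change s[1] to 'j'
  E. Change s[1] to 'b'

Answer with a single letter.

Answer: A

Derivation:
Option A: s[3]='a'->'h', delta=(8-1)*13^0 mod 251 = 7, hash=201+7 mod 251 = 208 <-- target
Option B: s[3]='a'->'g', delta=(7-1)*13^0 mod 251 = 6, hash=201+6 mod 251 = 207
Option C: s[0]='c'->'a', delta=(1-3)*13^3 mod 251 = 124, hash=201+124 mod 251 = 74
Option D: s[1]='c'->'j', delta=(10-3)*13^2 mod 251 = 179, hash=201+179 mod 251 = 129
Option E: s[1]='c'->'b', delta=(2-3)*13^2 mod 251 = 82, hash=201+82 mod 251 = 32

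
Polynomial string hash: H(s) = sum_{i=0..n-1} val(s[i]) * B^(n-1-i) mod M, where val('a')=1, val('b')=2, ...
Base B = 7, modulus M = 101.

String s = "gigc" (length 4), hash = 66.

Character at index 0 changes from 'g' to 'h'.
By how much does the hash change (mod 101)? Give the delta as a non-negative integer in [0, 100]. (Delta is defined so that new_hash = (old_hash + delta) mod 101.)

Answer: 40

Derivation:
Delta formula: (val(new) - val(old)) * B^(n-1-k) mod M
  val('h') - val('g') = 8 - 7 = 1
  B^(n-1-k) = 7^3 mod 101 = 40
  Delta = 1 * 40 mod 101 = 40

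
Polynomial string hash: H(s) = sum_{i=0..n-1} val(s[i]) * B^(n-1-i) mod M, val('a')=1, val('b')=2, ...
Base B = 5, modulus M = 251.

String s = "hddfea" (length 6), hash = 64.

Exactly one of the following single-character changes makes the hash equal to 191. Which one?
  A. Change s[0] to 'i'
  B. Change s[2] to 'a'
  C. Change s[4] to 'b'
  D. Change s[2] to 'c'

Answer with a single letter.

Option A: s[0]='h'->'i', delta=(9-8)*5^5 mod 251 = 113, hash=64+113 mod 251 = 177
Option B: s[2]='d'->'a', delta=(1-4)*5^3 mod 251 = 127, hash=64+127 mod 251 = 191 <-- target
Option C: s[4]='e'->'b', delta=(2-5)*5^1 mod 251 = 236, hash=64+236 mod 251 = 49
Option D: s[2]='d'->'c', delta=(3-4)*5^3 mod 251 = 126, hash=64+126 mod 251 = 190

Answer: B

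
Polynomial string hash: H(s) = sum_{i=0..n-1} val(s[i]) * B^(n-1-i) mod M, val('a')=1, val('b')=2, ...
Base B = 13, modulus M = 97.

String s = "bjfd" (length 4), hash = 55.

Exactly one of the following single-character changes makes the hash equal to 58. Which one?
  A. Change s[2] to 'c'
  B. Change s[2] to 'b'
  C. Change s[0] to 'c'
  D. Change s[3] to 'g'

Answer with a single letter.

Option A: s[2]='f'->'c', delta=(3-6)*13^1 mod 97 = 58, hash=55+58 mod 97 = 16
Option B: s[2]='f'->'b', delta=(2-6)*13^1 mod 97 = 45, hash=55+45 mod 97 = 3
Option C: s[0]='b'->'c', delta=(3-2)*13^3 mod 97 = 63, hash=55+63 mod 97 = 21
Option D: s[3]='d'->'g', delta=(7-4)*13^0 mod 97 = 3, hash=55+3 mod 97 = 58 <-- target

Answer: D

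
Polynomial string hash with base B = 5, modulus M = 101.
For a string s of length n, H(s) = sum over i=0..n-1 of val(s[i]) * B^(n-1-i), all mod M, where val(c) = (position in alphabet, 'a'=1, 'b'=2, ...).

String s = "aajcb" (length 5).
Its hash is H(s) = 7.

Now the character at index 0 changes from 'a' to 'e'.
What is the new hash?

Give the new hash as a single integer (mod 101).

Answer: 83

Derivation:
val('a') = 1, val('e') = 5
Position k = 0, exponent = n-1-k = 4
B^4 mod M = 5^4 mod 101 = 19
Delta = (5 - 1) * 19 mod 101 = 76
New hash = (7 + 76) mod 101 = 83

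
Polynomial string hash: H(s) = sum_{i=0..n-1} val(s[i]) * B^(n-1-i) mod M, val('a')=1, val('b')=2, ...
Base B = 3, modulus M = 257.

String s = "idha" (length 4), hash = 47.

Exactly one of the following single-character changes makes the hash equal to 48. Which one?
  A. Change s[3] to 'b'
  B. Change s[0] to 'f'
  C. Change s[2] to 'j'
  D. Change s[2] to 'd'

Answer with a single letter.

Answer: A

Derivation:
Option A: s[3]='a'->'b', delta=(2-1)*3^0 mod 257 = 1, hash=47+1 mod 257 = 48 <-- target
Option B: s[0]='i'->'f', delta=(6-9)*3^3 mod 257 = 176, hash=47+176 mod 257 = 223
Option C: s[2]='h'->'j', delta=(10-8)*3^1 mod 257 = 6, hash=47+6 mod 257 = 53
Option D: s[2]='h'->'d', delta=(4-8)*3^1 mod 257 = 245, hash=47+245 mod 257 = 35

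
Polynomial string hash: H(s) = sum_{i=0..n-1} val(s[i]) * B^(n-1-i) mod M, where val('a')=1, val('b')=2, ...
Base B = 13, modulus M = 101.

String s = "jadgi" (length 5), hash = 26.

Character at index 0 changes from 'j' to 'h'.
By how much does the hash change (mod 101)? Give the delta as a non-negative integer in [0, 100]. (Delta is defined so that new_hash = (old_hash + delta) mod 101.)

Answer: 44

Derivation:
Delta formula: (val(new) - val(old)) * B^(n-1-k) mod M
  val('h') - val('j') = 8 - 10 = -2
  B^(n-1-k) = 13^4 mod 101 = 79
  Delta = -2 * 79 mod 101 = 44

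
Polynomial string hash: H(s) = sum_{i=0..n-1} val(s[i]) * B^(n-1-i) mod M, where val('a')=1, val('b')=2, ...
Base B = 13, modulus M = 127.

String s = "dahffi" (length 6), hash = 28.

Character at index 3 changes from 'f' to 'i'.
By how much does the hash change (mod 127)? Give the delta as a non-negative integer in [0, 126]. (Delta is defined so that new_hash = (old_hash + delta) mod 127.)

Delta formula: (val(new) - val(old)) * B^(n-1-k) mod M
  val('i') - val('f') = 9 - 6 = 3
  B^(n-1-k) = 13^2 mod 127 = 42
  Delta = 3 * 42 mod 127 = 126

Answer: 126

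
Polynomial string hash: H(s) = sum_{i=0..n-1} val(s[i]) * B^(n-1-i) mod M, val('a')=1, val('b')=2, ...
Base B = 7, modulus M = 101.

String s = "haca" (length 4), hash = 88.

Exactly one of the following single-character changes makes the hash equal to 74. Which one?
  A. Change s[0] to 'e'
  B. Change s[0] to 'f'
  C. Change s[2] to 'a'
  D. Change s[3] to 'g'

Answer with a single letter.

Option A: s[0]='h'->'e', delta=(5-8)*7^3 mod 101 = 82, hash=88+82 mod 101 = 69
Option B: s[0]='h'->'f', delta=(6-8)*7^3 mod 101 = 21, hash=88+21 mod 101 = 8
Option C: s[2]='c'->'a', delta=(1-3)*7^1 mod 101 = 87, hash=88+87 mod 101 = 74 <-- target
Option D: s[3]='a'->'g', delta=(7-1)*7^0 mod 101 = 6, hash=88+6 mod 101 = 94

Answer: C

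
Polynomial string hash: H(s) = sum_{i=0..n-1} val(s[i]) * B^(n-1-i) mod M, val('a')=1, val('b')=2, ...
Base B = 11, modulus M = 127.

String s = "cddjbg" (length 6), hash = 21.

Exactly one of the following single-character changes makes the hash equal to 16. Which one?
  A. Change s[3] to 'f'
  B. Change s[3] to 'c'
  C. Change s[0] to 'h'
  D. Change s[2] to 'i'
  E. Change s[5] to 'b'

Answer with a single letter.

Answer: E

Derivation:
Option A: s[3]='j'->'f', delta=(6-10)*11^2 mod 127 = 24, hash=21+24 mod 127 = 45
Option B: s[3]='j'->'c', delta=(3-10)*11^2 mod 127 = 42, hash=21+42 mod 127 = 63
Option C: s[0]='c'->'h', delta=(8-3)*11^5 mod 127 = 75, hash=21+75 mod 127 = 96
Option D: s[2]='d'->'i', delta=(9-4)*11^3 mod 127 = 51, hash=21+51 mod 127 = 72
Option E: s[5]='g'->'b', delta=(2-7)*11^0 mod 127 = 122, hash=21+122 mod 127 = 16 <-- target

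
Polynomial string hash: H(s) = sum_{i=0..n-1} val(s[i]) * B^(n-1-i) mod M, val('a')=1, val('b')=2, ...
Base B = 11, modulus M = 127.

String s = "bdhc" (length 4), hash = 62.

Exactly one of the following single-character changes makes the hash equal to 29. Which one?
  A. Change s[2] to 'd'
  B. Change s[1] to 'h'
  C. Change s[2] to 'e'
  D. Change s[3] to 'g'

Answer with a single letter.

Option A: s[2]='h'->'d', delta=(4-8)*11^1 mod 127 = 83, hash=62+83 mod 127 = 18
Option B: s[1]='d'->'h', delta=(8-4)*11^2 mod 127 = 103, hash=62+103 mod 127 = 38
Option C: s[2]='h'->'e', delta=(5-8)*11^1 mod 127 = 94, hash=62+94 mod 127 = 29 <-- target
Option D: s[3]='c'->'g', delta=(7-3)*11^0 mod 127 = 4, hash=62+4 mod 127 = 66

Answer: C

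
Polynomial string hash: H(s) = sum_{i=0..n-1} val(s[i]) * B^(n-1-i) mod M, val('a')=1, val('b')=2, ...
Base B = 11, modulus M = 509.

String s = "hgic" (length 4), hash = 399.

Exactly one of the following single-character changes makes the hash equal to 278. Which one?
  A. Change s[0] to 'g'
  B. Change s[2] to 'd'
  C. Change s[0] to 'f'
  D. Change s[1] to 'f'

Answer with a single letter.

Option A: s[0]='h'->'g', delta=(7-8)*11^3 mod 509 = 196, hash=399+196 mod 509 = 86
Option B: s[2]='i'->'d', delta=(4-9)*11^1 mod 509 = 454, hash=399+454 mod 509 = 344
Option C: s[0]='h'->'f', delta=(6-8)*11^3 mod 509 = 392, hash=399+392 mod 509 = 282
Option D: s[1]='g'->'f', delta=(6-7)*11^2 mod 509 = 388, hash=399+388 mod 509 = 278 <-- target

Answer: D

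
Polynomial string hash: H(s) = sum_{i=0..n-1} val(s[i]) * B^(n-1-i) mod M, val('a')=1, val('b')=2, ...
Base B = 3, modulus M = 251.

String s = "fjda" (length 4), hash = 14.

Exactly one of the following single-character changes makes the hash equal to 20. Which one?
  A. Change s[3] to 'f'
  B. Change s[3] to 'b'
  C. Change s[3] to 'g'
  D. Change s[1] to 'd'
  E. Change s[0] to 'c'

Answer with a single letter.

Option A: s[3]='a'->'f', delta=(6-1)*3^0 mod 251 = 5, hash=14+5 mod 251 = 19
Option B: s[3]='a'->'b', delta=(2-1)*3^0 mod 251 = 1, hash=14+1 mod 251 = 15
Option C: s[3]='a'->'g', delta=(7-1)*3^0 mod 251 = 6, hash=14+6 mod 251 = 20 <-- target
Option D: s[1]='j'->'d', delta=(4-10)*3^2 mod 251 = 197, hash=14+197 mod 251 = 211
Option E: s[0]='f'->'c', delta=(3-6)*3^3 mod 251 = 170, hash=14+170 mod 251 = 184

Answer: C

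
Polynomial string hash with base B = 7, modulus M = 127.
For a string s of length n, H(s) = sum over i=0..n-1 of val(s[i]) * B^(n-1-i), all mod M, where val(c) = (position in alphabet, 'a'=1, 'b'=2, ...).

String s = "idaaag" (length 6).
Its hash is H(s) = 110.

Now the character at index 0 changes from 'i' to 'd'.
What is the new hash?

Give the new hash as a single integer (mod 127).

val('i') = 9, val('d') = 4
Position k = 0, exponent = n-1-k = 5
B^5 mod M = 7^5 mod 127 = 43
Delta = (4 - 9) * 43 mod 127 = 39
New hash = (110 + 39) mod 127 = 22

Answer: 22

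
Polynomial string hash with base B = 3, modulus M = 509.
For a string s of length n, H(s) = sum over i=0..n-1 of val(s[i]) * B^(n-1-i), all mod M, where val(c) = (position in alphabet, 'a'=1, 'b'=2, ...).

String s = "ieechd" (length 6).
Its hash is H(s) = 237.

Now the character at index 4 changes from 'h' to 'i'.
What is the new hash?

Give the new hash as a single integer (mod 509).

val('h') = 8, val('i') = 9
Position k = 4, exponent = n-1-k = 1
B^1 mod M = 3^1 mod 509 = 3
Delta = (9 - 8) * 3 mod 509 = 3
New hash = (237 + 3) mod 509 = 240

Answer: 240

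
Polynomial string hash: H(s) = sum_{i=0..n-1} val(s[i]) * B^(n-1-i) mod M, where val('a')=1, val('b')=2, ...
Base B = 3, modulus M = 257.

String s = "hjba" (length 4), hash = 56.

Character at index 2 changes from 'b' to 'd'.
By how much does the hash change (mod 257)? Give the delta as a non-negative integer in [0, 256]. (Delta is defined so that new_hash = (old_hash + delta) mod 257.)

Answer: 6

Derivation:
Delta formula: (val(new) - val(old)) * B^(n-1-k) mod M
  val('d') - val('b') = 4 - 2 = 2
  B^(n-1-k) = 3^1 mod 257 = 3
  Delta = 2 * 3 mod 257 = 6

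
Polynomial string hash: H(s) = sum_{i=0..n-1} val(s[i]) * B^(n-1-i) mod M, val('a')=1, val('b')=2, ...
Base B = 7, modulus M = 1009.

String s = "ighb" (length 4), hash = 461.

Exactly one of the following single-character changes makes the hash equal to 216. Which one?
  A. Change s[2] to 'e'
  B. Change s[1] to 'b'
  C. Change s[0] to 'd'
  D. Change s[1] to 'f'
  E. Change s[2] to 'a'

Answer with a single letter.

Answer: B

Derivation:
Option A: s[2]='h'->'e', delta=(5-8)*7^1 mod 1009 = 988, hash=461+988 mod 1009 = 440
Option B: s[1]='g'->'b', delta=(2-7)*7^2 mod 1009 = 764, hash=461+764 mod 1009 = 216 <-- target
Option C: s[0]='i'->'d', delta=(4-9)*7^3 mod 1009 = 303, hash=461+303 mod 1009 = 764
Option D: s[1]='g'->'f', delta=(6-7)*7^2 mod 1009 = 960, hash=461+960 mod 1009 = 412
Option E: s[2]='h'->'a', delta=(1-8)*7^1 mod 1009 = 960, hash=461+960 mod 1009 = 412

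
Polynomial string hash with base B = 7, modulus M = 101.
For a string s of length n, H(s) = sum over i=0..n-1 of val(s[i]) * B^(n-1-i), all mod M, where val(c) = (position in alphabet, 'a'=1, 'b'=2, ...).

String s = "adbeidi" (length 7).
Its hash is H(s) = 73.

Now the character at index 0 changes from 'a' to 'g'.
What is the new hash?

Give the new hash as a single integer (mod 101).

Answer: 78

Derivation:
val('a') = 1, val('g') = 7
Position k = 0, exponent = n-1-k = 6
B^6 mod M = 7^6 mod 101 = 85
Delta = (7 - 1) * 85 mod 101 = 5
New hash = (73 + 5) mod 101 = 78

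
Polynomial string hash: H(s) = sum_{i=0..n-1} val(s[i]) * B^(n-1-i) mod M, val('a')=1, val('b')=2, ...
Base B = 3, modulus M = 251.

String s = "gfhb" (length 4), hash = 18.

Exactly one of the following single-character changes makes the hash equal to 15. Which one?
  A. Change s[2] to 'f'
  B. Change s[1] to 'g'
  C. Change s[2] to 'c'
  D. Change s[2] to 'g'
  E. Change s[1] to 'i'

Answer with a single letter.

Answer: D

Derivation:
Option A: s[2]='h'->'f', delta=(6-8)*3^1 mod 251 = 245, hash=18+245 mod 251 = 12
Option B: s[1]='f'->'g', delta=(7-6)*3^2 mod 251 = 9, hash=18+9 mod 251 = 27
Option C: s[2]='h'->'c', delta=(3-8)*3^1 mod 251 = 236, hash=18+236 mod 251 = 3
Option D: s[2]='h'->'g', delta=(7-8)*3^1 mod 251 = 248, hash=18+248 mod 251 = 15 <-- target
Option E: s[1]='f'->'i', delta=(9-6)*3^2 mod 251 = 27, hash=18+27 mod 251 = 45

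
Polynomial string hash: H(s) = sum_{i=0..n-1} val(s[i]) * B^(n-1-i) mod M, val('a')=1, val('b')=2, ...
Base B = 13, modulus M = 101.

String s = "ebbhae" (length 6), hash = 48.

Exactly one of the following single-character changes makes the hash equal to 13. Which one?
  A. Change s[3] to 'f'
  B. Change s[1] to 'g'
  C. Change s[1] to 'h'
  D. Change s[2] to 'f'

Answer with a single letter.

Option A: s[3]='h'->'f', delta=(6-8)*13^2 mod 101 = 66, hash=48+66 mod 101 = 13 <-- target
Option B: s[1]='b'->'g', delta=(7-2)*13^4 mod 101 = 92, hash=48+92 mod 101 = 39
Option C: s[1]='b'->'h', delta=(8-2)*13^4 mod 101 = 70, hash=48+70 mod 101 = 17
Option D: s[2]='b'->'f', delta=(6-2)*13^3 mod 101 = 1, hash=48+1 mod 101 = 49

Answer: A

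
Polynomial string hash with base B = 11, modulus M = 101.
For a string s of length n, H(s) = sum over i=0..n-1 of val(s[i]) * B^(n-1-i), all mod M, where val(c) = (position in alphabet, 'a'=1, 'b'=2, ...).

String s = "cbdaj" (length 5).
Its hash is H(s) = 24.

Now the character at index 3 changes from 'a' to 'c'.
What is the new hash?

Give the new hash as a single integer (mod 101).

Answer: 46

Derivation:
val('a') = 1, val('c') = 3
Position k = 3, exponent = n-1-k = 1
B^1 mod M = 11^1 mod 101 = 11
Delta = (3 - 1) * 11 mod 101 = 22
New hash = (24 + 22) mod 101 = 46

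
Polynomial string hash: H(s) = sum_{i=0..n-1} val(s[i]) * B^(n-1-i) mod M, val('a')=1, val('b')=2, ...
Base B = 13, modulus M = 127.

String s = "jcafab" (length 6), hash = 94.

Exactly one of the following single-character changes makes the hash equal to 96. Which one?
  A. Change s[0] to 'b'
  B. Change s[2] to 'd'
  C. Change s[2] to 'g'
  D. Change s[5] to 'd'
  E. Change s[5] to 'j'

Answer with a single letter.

Option A: s[0]='j'->'b', delta=(2-10)*13^5 mod 127 = 59, hash=94+59 mod 127 = 26
Option B: s[2]='a'->'d', delta=(4-1)*13^3 mod 127 = 114, hash=94+114 mod 127 = 81
Option C: s[2]='a'->'g', delta=(7-1)*13^3 mod 127 = 101, hash=94+101 mod 127 = 68
Option D: s[5]='b'->'d', delta=(4-2)*13^0 mod 127 = 2, hash=94+2 mod 127 = 96 <-- target
Option E: s[5]='b'->'j', delta=(10-2)*13^0 mod 127 = 8, hash=94+8 mod 127 = 102

Answer: D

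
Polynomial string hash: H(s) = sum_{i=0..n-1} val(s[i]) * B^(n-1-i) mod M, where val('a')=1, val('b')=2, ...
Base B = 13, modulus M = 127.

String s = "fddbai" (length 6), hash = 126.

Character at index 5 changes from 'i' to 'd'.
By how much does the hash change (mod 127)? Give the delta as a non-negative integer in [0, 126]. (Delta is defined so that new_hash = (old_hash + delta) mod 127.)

Answer: 122

Derivation:
Delta formula: (val(new) - val(old)) * B^(n-1-k) mod M
  val('d') - val('i') = 4 - 9 = -5
  B^(n-1-k) = 13^0 mod 127 = 1
  Delta = -5 * 1 mod 127 = 122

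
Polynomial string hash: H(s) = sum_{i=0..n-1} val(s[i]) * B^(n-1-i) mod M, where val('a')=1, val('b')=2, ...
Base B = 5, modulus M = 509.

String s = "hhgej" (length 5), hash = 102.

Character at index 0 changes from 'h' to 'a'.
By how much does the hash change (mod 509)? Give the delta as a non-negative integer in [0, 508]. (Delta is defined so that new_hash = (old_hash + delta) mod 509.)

Delta formula: (val(new) - val(old)) * B^(n-1-k) mod M
  val('a') - val('h') = 1 - 8 = -7
  B^(n-1-k) = 5^4 mod 509 = 116
  Delta = -7 * 116 mod 509 = 206

Answer: 206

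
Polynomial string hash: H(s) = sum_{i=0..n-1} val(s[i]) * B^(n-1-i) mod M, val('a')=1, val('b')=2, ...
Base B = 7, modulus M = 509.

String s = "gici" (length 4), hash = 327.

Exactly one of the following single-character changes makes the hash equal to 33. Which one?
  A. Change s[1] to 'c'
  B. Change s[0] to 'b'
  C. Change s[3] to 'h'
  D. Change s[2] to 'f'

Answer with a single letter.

Answer: A

Derivation:
Option A: s[1]='i'->'c', delta=(3-9)*7^2 mod 509 = 215, hash=327+215 mod 509 = 33 <-- target
Option B: s[0]='g'->'b', delta=(2-7)*7^3 mod 509 = 321, hash=327+321 mod 509 = 139
Option C: s[3]='i'->'h', delta=(8-9)*7^0 mod 509 = 508, hash=327+508 mod 509 = 326
Option D: s[2]='c'->'f', delta=(6-3)*7^1 mod 509 = 21, hash=327+21 mod 509 = 348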